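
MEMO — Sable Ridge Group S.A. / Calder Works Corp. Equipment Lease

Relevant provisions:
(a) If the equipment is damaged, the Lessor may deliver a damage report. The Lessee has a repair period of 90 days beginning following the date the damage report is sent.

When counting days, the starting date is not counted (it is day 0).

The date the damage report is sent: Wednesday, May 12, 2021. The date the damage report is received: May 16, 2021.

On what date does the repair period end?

The last day of the repair period: 90 calendar days after May 12, 2021 is August 10, 2021.

August 10, 2021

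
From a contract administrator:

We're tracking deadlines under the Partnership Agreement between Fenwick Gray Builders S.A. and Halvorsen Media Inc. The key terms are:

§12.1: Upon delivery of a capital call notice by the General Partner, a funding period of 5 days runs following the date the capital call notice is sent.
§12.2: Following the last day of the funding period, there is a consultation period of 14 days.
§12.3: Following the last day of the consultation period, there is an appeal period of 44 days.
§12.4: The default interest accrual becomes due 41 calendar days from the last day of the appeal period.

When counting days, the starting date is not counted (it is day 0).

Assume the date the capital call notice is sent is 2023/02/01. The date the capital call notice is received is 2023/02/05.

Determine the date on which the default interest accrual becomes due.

2023/05/16

The last day of the funding period: 5 calendar days after 2023/02/01 is 2023/02/06.
The last day of the consultation period: 2023/02/06 + 14 days = 2023/02/20.
Adding 44 calendar days to 2023/02/20 gives 2023/04/05, which is the last day of the appeal period.
The date on which the default interest accrual becomes due: 41 calendar days after 2023/04/05 is 2023/05/16.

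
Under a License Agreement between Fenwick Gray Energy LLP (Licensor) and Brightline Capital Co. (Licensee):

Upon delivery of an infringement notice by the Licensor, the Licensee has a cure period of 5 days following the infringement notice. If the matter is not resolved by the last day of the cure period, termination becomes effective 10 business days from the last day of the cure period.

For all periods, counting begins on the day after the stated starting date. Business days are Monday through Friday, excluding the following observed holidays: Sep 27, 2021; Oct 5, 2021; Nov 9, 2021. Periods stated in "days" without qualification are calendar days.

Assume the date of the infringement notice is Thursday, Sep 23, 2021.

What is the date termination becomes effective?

Adding 5 calendar days to Sep 23, 2021 gives Sep 28, 2021, which is the last day of the cure period.
The date termination becomes effective: counting 10 business days from Tuesday, Sep 28, 2021 (Sep 29, Sep 30, Oct 1, Oct 4, Oct 6, Oct 7, Oct 8, Oct 11, Oct 12, Oct 13, skipping weekends and the listed holiday on Oct 5) reaches Wednesday, Oct 13, 2021.

Oct 13, 2021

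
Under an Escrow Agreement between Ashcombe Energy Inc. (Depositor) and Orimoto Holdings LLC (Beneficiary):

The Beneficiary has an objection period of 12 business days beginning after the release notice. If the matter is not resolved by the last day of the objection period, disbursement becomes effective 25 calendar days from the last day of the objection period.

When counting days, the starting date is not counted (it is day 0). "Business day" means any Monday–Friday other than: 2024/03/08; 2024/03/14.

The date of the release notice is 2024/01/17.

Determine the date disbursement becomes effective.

The last day of the objection period: counting 12 business days from Wednesday, 2024/01/17 (Jan 18, Jan 19, Jan 22, Jan 23, …, Jan 31, Feb 1, Feb 2, skipping weekends) reaches Friday, 2024/02/02.
Adding 25 calendar days to 2024/02/02 gives 2024/02/27, which is the date disbursement becomes effective.

2024/02/27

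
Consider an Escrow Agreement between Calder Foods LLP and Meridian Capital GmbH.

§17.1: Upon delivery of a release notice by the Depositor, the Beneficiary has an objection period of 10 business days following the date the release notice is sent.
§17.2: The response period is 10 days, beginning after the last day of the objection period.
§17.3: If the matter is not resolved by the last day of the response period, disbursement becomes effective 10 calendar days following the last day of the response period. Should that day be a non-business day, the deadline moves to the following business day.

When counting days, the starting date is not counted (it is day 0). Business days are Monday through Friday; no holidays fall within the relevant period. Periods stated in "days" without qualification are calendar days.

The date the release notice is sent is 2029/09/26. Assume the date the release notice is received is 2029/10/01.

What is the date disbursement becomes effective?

2029/10/30

From Wednesday, 2029/09/26, 10 business days (Sep 27, Sep 28, Oct 1, Oct 2, Oct 3, Oct 4, Oct 5, Oct 8, Oct 9, Oct 10, skipping weekends) brings us to Wednesday, 2029/10/10, which is the last day of the objection period.
The last day of the response period: 10 calendar days after 2029/10/10 is 2029/10/20.
Adding 10 calendar days to 2029/10/20 gives 2029/10/30, which is the date disbursement becomes effective. 2029/10/30 is a Tuesday, so no roll-forward applies.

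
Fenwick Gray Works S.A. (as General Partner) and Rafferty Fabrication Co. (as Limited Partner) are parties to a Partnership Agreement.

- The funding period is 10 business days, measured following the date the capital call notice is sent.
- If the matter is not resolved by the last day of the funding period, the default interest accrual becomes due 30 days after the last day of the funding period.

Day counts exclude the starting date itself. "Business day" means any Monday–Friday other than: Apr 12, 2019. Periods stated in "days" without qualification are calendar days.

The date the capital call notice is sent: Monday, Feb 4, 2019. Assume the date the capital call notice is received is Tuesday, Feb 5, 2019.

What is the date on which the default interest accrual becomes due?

Mar 20, 2019

From Monday, Feb 4, 2019, 10 business days (Feb 5, Feb 6, Feb 7, Feb 8, Feb 11, Feb 12, Feb 13, Feb 14, Feb 15, Feb 18, skipping weekends) brings us to Monday, Feb 18, 2019, which is the last day of the funding period.
Adding 30 calendar days to Feb 18, 2019 gives Mar 20, 2019, which is the date on which the default interest accrual becomes due.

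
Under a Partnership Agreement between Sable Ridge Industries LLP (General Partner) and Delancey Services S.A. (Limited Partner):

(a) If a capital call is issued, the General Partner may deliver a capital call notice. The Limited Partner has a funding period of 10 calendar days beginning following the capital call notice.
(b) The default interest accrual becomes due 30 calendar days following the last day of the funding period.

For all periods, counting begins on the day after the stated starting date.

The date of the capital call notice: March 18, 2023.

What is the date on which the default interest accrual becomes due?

Adding 10 calendar days to March 18, 2023 gives March 28, 2023, which is the last day of the funding period.
The date on which the default interest accrual becomes due: 30 calendar days after March 28, 2023 is April 27, 2023.

April 27, 2023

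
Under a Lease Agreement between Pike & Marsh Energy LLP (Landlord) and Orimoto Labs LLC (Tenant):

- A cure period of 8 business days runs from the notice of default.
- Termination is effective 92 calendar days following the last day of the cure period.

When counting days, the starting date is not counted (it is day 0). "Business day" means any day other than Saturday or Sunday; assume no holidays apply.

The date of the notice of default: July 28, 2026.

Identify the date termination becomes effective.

November 7, 2026

From Tuesday, July 28, 2026, 8 business days (Jul 29, Jul 30, Jul 31, Aug 3, Aug 4, Aug 5, Aug 6, Aug 7, skipping weekends) brings us to Friday, August 7, 2026, which is the last day of the cure period.
The date termination becomes effective: August 7, 2026 + 92 days = November 7, 2026.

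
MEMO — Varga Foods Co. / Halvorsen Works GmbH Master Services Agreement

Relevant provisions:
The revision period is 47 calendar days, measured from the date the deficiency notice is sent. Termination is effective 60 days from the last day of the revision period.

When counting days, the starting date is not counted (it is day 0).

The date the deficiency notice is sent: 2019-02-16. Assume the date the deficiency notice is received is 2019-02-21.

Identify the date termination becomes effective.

Adding 47 calendar days to 2019-02-16 gives 2019-04-04, which is the last day of the revision period.
The date termination becomes effective: 60 calendar days after 2019-04-04 is 2019-06-03.

2019-06-03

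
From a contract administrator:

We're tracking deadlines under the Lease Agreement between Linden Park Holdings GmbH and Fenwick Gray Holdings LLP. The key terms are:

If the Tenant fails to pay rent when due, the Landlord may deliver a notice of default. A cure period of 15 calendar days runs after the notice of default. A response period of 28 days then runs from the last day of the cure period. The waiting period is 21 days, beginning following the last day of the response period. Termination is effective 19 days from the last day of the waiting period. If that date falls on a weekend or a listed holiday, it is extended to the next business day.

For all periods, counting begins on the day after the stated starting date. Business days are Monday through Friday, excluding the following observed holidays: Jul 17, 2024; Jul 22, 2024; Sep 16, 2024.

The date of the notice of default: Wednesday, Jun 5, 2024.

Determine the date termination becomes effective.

Aug 27, 2024

The last day of the cure period: Jun 5, 2024 + 15 days = Jun 20, 2024.
Adding 28 calendar days to Jun 20, 2024 gives Jul 18, 2024, which is the last day of the response period.
Adding 21 calendar days to Jul 18, 2024 gives Aug 8, 2024, which is the last day of the waiting period.
The date termination becomes effective: Aug 8, 2024 + 19 days = Aug 27, 2024. Aug 27, 2024 is a Tuesday and is not a listed holiday, so no roll-forward applies.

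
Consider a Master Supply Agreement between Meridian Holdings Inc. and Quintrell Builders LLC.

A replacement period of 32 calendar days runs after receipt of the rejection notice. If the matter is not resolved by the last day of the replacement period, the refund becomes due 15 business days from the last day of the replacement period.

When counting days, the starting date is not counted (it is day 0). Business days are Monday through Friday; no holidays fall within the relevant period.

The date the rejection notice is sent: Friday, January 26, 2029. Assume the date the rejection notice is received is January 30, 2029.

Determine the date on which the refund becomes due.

The last day of the replacement period: 32 calendar days after January 30, 2029 is March 3, 2029.
The date on which the refund becomes due: 15 business days after Saturday, March 3, 2029, skipping weekends — Mar 5, Mar 6, Mar 7, Mar 8, …, Mar 21, Mar 22, Mar 23 — lands on Friday, March 23, 2029.

March 23, 2029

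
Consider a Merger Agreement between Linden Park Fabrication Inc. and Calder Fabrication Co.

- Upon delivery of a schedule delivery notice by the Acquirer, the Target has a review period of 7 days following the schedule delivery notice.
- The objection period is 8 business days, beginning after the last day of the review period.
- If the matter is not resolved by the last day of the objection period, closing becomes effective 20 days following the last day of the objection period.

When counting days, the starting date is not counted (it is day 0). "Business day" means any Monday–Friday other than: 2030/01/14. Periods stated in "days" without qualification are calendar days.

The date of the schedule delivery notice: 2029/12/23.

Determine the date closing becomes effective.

The last day of the review period: 7 calendar days after 2029/12/23 is 2029/12/30.
The last day of the objection period: counting 8 business days from Sunday, 2029/12/30 (Dec 31, Jan 1, Jan 2, Jan 3, Jan 4, Jan 7, Jan 8, Jan 9, skipping weekends) reaches Wednesday, 2030/01/09.
Adding 20 calendar days to 2030/01/09 gives 2030/01/29, which is the date closing becomes effective.

2030/01/29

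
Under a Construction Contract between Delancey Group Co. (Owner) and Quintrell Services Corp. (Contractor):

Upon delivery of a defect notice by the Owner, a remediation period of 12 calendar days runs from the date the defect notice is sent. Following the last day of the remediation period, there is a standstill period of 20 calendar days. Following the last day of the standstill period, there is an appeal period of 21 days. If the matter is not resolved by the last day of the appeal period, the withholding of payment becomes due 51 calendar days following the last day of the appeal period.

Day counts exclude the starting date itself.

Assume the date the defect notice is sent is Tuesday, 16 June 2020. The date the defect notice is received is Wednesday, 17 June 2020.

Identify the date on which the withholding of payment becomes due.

Adding 12 calendar days to 16 June 2020 gives 28 June 2020, which is the last day of the remediation period.
Adding 20 calendar days to 28 June 2020 gives 18 July 2020, which is the last day of the standstill period.
The last day of the appeal period: 18 July 2020 + 21 days = 8 August 2020.
Adding 51 calendar days to 8 August 2020 gives 28 September 2020, which is the date on which the withholding of payment becomes due.

28 September 2020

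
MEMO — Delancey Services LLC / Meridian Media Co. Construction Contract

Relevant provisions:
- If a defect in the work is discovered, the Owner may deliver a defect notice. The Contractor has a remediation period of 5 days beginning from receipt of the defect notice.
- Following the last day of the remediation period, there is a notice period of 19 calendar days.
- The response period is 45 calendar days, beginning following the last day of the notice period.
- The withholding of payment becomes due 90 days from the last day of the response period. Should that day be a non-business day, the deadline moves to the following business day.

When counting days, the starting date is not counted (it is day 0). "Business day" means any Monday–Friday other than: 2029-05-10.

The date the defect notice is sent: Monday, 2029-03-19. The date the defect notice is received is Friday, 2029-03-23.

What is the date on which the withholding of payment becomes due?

The last day of the remediation period: 2029-03-23 + 5 days = 2029-03-28.
The last day of the notice period: 2029-03-28 + 19 days = 2029-04-16.
The last day of the response period: 2029-04-16 + 45 days = 2029-05-31.
The date on which the withholding of payment becomes due: 2029-05-31 + 90 days = 2029-08-29. 2029-08-29 is a Wednesday and is not a listed holiday, so no roll-forward applies.

2029-08-29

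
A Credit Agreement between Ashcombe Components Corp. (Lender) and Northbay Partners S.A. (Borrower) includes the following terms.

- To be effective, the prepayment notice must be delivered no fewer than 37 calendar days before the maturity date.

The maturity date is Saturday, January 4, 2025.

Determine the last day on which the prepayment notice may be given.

November 28, 2024

Counting back 37 calendar days from January 4, 2025 gives November 28, 2024.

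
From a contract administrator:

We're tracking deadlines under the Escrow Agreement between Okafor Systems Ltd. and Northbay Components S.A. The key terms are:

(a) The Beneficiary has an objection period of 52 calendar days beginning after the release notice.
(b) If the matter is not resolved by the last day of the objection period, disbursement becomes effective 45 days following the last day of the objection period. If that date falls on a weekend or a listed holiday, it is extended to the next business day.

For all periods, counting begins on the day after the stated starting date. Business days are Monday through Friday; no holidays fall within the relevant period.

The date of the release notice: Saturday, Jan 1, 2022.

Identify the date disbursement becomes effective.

Apr 8, 2022

The last day of the objection period: 52 calendar days after Jan 1, 2022 is Feb 22, 2022.
Adding 45 calendar days to Feb 22, 2022 gives Apr 8, 2022, which is the date disbursement becomes effective. Apr 8, 2022 is a Friday, so no roll-forward applies.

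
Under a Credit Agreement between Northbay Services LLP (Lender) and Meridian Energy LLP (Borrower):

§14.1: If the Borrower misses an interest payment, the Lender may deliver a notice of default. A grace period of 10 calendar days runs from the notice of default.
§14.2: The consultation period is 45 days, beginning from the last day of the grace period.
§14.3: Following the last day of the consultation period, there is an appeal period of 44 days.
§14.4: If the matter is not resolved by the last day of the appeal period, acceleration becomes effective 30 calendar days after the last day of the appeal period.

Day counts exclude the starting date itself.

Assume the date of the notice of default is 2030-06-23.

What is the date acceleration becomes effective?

The last day of the grace period: 10 calendar days after 2030-06-23 is 2030-07-03.
The last day of the consultation period: 2030-07-03 + 45 days = 2030-08-17.
The last day of the appeal period: 2030-08-17 + 44 days = 2030-09-30.
Adding 30 calendar days to 2030-09-30 gives 2030-10-30, which is the date acceleration becomes effective.

2030-10-30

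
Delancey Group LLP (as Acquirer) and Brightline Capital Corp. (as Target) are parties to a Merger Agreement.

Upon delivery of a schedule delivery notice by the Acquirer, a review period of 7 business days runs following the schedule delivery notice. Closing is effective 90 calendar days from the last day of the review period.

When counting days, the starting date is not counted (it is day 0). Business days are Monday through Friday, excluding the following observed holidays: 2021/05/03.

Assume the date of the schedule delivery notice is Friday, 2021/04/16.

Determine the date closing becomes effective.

2021/07/26

The last day of the review period: 7 business days after Friday, 2021/04/16, skipping weekends — Apr 19, Apr 20, Apr 21, Apr 22, Apr 23, Apr 26, Apr 27 — lands on Tuesday, 2021/04/27.
The date closing becomes effective: 90 calendar days after 2021/04/27 is 2021/07/26.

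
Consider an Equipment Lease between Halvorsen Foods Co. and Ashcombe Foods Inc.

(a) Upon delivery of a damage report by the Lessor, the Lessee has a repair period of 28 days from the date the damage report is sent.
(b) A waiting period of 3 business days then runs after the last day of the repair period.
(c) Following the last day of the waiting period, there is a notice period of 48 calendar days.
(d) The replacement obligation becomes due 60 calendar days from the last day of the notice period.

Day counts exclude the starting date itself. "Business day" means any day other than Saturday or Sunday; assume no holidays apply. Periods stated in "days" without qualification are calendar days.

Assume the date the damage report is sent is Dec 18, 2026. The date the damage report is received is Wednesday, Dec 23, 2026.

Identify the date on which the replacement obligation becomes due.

The last day of the repair period: 28 calendar days after Dec 18, 2026 is Jan 15, 2027.
The last day of the waiting period: 3 business days after Friday, Jan 15, 2027, skipping weekends — Jan 18, Jan 19, Jan 20 — lands on Wednesday, Jan 20, 2027.
Adding 48 calendar days to Jan 20, 2027 gives Mar 9, 2027, which is the last day of the notice period.
Adding 60 calendar days to Mar 9, 2027 gives May 8, 2027, which is the date on which the replacement obligation becomes due.

May 8, 2027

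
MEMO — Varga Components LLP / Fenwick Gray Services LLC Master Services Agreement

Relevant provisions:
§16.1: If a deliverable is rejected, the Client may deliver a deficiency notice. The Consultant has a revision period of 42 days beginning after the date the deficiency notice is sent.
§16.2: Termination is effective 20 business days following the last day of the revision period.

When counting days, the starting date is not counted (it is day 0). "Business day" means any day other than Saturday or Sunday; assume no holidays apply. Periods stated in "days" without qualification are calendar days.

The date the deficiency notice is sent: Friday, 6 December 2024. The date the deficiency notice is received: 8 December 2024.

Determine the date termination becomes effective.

14 February 2025

Adding 42 calendar days to 6 December 2024 gives 17 January 2025, which is the last day of the revision period.
From Friday, 17 January 2025, 20 business days (Jan 20, Jan 21, Jan 22, Jan 23, …, Feb 12, Feb 13, Feb 14, skipping weekends) brings us to Friday, 14 February 2025, which is the date termination becomes effective.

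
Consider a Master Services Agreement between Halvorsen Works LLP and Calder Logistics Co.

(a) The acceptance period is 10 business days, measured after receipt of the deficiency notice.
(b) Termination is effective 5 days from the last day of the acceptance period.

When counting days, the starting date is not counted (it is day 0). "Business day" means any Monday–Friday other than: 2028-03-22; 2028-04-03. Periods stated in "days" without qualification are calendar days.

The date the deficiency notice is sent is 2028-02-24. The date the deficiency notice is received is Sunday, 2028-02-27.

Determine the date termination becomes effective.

The last day of the acceptance period: 10 business days after Sunday, 2028-02-27, skipping weekends — Feb 28, Feb 29, Mar 1, Mar 2, Mar 3, Mar 6, Mar 7, Mar 8, Mar 9, Mar 10 — lands on Friday, 2028-03-10.
Adding 5 calendar days to 2028-03-10 gives 2028-03-15, which is the date termination becomes effective.

2028-03-15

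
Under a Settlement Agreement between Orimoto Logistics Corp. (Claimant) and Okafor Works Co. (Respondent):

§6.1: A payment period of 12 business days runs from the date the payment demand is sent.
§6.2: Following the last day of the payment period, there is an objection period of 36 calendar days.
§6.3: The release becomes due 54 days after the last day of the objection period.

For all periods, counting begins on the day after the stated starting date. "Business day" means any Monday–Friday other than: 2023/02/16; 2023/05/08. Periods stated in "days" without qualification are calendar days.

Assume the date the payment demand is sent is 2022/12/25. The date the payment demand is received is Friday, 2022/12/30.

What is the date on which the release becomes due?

From Sunday, 2022/12/25, 12 business days (Dec 26, Dec 27, Dec 28, Dec 29, …, Jan 6, Jan 9, Jan 10, skipping weekends) brings us to Tuesday, 2023/01/10, which is the last day of the payment period.
Adding 36 calendar days to 2023/01/10 gives 2023/02/15, which is the last day of the objection period.
Adding 54 calendar days to 2023/02/15 gives 2023/04/10, which is the date on which the release becomes due.

2023/04/10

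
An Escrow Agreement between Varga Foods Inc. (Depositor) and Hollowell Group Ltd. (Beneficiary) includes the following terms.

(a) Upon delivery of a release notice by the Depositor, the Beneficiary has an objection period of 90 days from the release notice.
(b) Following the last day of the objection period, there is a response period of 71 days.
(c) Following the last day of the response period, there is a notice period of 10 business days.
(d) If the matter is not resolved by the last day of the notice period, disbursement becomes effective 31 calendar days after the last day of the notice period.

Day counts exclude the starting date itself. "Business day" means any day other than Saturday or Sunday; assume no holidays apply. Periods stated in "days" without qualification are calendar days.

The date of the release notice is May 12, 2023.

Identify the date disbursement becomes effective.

The last day of the objection period: 90 calendar days after May 12, 2023 is August 10, 2023.
Adding 71 calendar days to August 10, 2023 gives October 20, 2023, which is the last day of the response period.
The last day of the notice period: 10 business days after Friday, October 20, 2023, skipping weekends — Oct 23, Oct 24, Oct 25, Oct 26, Oct 27, Oct 30, Oct 31, Nov 1, Nov 2, Nov 3 — lands on Friday, November 3, 2023.
The date disbursement becomes effective: November 3, 2023 + 31 days = December 4, 2023.

December 4, 2023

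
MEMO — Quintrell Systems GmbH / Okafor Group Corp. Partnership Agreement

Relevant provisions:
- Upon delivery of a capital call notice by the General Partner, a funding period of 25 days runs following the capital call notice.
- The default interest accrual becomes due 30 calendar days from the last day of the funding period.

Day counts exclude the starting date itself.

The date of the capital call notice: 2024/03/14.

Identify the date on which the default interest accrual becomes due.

2024/05/08

Adding 25 calendar days to 2024/03/14 gives 2024/04/08, which is the last day of the funding period.
Adding 30 calendar days to 2024/04/08 gives 2024/05/08, which is the date on which the default interest accrual becomes due.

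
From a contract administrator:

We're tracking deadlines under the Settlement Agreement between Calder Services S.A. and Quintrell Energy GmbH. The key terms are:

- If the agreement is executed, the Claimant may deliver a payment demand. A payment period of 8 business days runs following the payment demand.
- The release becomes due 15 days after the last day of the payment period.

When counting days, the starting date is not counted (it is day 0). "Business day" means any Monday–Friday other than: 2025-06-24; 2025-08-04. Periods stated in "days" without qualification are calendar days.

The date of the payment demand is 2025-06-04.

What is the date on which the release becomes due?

2025-07-01

The last day of the payment period: counting 8 business days from Wednesday, 2025-06-04 (Jun 5, Jun 6, Jun 9, Jun 10, Jun 11, Jun 12, Jun 13, Jun 16, skipping weekends) reaches Monday, 2025-06-16.
Adding 15 calendar days to 2025-06-16 gives 2025-07-01, which is the date on which the release becomes due.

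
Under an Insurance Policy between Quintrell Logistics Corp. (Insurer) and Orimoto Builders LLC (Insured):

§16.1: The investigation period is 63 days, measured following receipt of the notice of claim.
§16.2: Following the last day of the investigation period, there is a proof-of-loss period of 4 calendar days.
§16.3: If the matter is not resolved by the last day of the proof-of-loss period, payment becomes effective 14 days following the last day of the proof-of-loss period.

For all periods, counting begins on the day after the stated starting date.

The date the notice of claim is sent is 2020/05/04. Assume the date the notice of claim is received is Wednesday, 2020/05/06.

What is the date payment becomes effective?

2020/07/26

The last day of the investigation period: 63 calendar days after 2020/05/06 is 2020/07/08.
Adding 4 calendar days to 2020/07/08 gives 2020/07/12, which is the last day of the proof-of-loss period.
Adding 14 calendar days to 2020/07/12 gives 2020/07/26, which is the date payment becomes effective.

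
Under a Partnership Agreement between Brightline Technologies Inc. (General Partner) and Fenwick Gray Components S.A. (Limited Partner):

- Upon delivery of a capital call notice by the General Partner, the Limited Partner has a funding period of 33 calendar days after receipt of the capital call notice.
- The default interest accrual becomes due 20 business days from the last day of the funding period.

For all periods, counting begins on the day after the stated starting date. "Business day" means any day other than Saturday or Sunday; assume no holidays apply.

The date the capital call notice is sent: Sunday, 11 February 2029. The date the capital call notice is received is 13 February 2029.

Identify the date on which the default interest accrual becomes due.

13 April 2029

The last day of the funding period: 13 February 2029 + 33 days = 18 March 2029.
From Sunday, 18 March 2029, 20 business days (Mar 19, Mar 20, Mar 21, Mar 22, …, Apr 11, Apr 12, Apr 13, skipping weekends) brings us to Friday, 13 April 2029, which is the date on which the default interest accrual becomes due.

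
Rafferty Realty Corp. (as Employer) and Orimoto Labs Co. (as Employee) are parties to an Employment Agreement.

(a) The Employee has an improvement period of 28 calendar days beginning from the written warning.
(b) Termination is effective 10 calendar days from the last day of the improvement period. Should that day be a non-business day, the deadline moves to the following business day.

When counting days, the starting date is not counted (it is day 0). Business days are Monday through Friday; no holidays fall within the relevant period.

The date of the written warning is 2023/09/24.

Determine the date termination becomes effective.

2023/11/01

Adding 28 calendar days to 2023/09/24 gives 2023/10/22, which is the last day of the improvement period.
The date termination becomes effective: 2023/10/22 + 10 days = 2023/11/01. 2023/11/01 is a Wednesday, so no roll-forward applies.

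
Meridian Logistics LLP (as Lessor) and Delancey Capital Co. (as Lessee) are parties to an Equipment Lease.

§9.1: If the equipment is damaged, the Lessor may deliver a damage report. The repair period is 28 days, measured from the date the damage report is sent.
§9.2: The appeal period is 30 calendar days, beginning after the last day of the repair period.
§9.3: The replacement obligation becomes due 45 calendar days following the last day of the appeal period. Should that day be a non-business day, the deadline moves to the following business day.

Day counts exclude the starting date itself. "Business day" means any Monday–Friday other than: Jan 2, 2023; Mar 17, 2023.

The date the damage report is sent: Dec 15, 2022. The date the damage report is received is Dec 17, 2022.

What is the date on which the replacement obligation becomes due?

Mar 28, 2023

The last day of the repair period: 28 calendar days after Dec 15, 2022 is Jan 12, 2023.
The last day of the appeal period: 30 calendar days after Jan 12, 2023 is Feb 11, 2023.
The date on which the replacement obligation becomes due: 45 calendar days after Feb 11, 2023 is Mar 28, 2023. Mar 28, 2023 is a Tuesday and is not a listed holiday, so no roll-forward applies.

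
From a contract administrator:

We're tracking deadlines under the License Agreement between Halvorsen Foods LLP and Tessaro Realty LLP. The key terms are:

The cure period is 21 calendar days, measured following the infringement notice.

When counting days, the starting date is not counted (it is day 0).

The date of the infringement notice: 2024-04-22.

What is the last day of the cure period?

2024-05-13

The last day of the cure period: 21 calendar days after 2024-04-22 is 2024-05-13.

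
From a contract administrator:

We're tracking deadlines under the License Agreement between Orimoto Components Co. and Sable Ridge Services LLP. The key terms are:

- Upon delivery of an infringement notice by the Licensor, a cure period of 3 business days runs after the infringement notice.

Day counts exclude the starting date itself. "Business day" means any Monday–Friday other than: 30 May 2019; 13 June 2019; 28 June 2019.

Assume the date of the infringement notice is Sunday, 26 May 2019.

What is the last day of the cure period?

The last day of the cure period: counting 3 business days from Sunday, 26 May 2019 (May 27, May 28, May 29, skipping weekends) reaches Wednesday, 29 May 2019.

29 May 2019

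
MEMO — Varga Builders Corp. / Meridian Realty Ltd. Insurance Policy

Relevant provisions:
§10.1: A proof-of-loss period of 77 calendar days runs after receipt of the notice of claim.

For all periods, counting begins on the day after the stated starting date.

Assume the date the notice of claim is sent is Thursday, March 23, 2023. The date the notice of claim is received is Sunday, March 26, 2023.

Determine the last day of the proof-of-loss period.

Adding 77 calendar days to March 26, 2023 gives June 11, 2023, which is the last day of the proof-of-loss period.

June 11, 2023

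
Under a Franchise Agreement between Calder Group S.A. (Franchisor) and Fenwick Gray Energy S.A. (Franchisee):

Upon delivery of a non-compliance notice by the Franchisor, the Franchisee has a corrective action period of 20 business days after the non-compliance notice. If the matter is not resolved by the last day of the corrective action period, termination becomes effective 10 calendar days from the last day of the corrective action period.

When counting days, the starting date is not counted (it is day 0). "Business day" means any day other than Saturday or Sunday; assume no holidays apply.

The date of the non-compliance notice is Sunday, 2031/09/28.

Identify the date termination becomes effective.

2031/11/03

The last day of the corrective action period: counting 20 business days from Sunday, 2031/09/28 (Sep 29, Sep 30, Oct 1, Oct 2, …, Oct 22, Oct 23, Oct 24, skipping weekends) reaches Friday, 2031/10/24.
The date termination becomes effective: 2031/10/24 + 10 days = 2031/11/03.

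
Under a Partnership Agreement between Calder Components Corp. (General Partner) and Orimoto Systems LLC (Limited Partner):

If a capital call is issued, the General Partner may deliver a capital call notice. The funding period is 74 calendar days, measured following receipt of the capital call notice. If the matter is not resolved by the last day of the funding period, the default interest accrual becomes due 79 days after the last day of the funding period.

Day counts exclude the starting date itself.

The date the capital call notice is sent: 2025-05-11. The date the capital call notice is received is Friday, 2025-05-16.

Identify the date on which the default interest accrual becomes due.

The last day of the funding period: 2025-05-16 + 74 days = 2025-07-29.
Adding 79 calendar days to 2025-07-29 gives 2025-10-16, which is the date on which the default interest accrual becomes due.

2025-10-16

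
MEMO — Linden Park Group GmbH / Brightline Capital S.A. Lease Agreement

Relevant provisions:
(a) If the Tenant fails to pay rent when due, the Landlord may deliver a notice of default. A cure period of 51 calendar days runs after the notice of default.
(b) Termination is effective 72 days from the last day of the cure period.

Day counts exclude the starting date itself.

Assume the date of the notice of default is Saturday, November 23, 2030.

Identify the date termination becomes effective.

Adding 51 calendar days to November 23, 2030 gives January 13, 2031, which is the last day of the cure period.
The date termination becomes effective: January 13, 2031 + 72 days = March 26, 2031.

March 26, 2031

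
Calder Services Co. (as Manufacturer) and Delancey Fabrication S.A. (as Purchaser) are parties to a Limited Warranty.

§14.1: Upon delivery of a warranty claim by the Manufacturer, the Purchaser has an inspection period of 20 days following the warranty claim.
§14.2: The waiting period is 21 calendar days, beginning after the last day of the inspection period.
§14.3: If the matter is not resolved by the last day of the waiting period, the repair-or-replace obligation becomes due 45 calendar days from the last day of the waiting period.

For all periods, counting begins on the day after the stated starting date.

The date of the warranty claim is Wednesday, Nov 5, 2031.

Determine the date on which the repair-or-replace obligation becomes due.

The last day of the inspection period: 20 calendar days after Nov 5, 2031 is Nov 25, 2031.
Adding 21 calendar days to Nov 25, 2031 gives Dec 16, 2031, which is the last day of the waiting period.
Adding 45 calendar days to Dec 16, 2031 gives Jan 30, 2032, which is the date on which the repair-or-replace obligation becomes due.

Jan 30, 2032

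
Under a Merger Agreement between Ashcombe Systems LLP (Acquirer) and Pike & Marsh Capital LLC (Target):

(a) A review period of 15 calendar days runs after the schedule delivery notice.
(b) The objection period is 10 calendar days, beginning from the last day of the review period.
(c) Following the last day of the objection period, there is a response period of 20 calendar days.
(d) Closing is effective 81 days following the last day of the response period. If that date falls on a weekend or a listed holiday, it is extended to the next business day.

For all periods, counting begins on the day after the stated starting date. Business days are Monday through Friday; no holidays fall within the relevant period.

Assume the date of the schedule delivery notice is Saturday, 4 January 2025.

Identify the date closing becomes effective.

12 May 2025

The last day of the review period: 4 January 2025 + 15 days = 19 January 2025.
The last day of the objection period: 10 calendar days after 19 January 2025 is 29 January 2025.
The last day of the response period: 29 January 2025 + 20 days = 18 February 2025.
The date closing becomes effective: 81 calendar days after 18 February 2025 is 10 May 2025. That falls on a Saturday, so it rolls to the next business day, Monday, 12 May 2025.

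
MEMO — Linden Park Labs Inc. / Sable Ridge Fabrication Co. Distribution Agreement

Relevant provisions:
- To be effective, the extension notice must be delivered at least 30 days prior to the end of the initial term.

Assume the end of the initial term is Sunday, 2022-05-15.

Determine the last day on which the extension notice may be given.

2022-04-15

Counting back 30 calendar days from 2022-05-15 gives 2022-04-15.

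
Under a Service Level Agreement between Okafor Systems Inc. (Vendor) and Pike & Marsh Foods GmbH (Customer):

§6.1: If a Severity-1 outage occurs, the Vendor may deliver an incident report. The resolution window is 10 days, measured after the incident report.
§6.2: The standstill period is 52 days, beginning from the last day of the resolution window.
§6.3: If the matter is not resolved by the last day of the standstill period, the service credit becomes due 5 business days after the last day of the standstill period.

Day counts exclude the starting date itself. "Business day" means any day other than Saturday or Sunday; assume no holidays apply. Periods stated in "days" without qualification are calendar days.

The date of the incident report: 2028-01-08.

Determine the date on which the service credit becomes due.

2028-03-17

The last day of the resolution window: 2028-01-08 + 10 days = 2028-01-18.
The last day of the standstill period: 2028-01-18 + 52 days = 2028-03-10.
The date on which the service credit becomes due: counting 5 business days from Friday, 2028-03-10 (Mar 13, Mar 14, Mar 15, Mar 16, Mar 17, skipping weekends) reaches Friday, 2028-03-17.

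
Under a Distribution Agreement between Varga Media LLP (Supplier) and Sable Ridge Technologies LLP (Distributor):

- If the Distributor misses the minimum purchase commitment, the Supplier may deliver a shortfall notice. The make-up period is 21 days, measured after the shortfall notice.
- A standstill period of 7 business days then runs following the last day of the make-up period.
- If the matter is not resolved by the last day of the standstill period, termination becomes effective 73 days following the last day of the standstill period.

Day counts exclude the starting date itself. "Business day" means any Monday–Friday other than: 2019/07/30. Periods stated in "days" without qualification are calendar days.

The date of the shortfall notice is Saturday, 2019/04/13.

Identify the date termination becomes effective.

The last day of the make-up period: 21 calendar days after 2019/04/13 is 2019/05/04.
The last day of the standstill period: 7 business days after Saturday, 2019/05/04, skipping weekends — May 6, May 7, May 8, May 9, May 10, May 13, May 14 — lands on Tuesday, 2019/05/14.
The date termination becomes effective: 73 calendar days after 2019/05/14 is 2019/07/26.

2019/07/26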